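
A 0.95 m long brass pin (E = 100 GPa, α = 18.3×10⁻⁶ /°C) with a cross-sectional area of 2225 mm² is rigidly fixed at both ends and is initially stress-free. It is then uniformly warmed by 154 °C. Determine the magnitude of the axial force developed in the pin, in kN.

P ≈ 627 kN (compressive)

The ends cannot move, so σ = EαΔT = 100×10³ × 18.3×10⁻⁶ × 154 = 281.8 MPa.
Then P = σA = 281.8 × 2225 mm² = 627 kN, compressive.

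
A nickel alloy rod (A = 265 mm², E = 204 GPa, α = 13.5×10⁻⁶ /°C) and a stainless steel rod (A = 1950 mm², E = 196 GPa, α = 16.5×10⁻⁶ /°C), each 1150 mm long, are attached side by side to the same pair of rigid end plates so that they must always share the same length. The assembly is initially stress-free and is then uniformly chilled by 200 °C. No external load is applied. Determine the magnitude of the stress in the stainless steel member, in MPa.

σ ≈ 14.6 MPa (tensile)

Both members must finish at the same length. With the larger α, the stainless steel tends to over-contract; the plates restrain it, putting the stainless steel in tension and the nickel alloy in compression. With no external load the two internal forces are equal and opposite, magnitude P.
Setting the final lengths equal and cancelling L: (α₁ − α₂)ΔT = P/(A₁E₁) + P/(A₂E₂).
|α₁ − α₂|·ΔT = 3×10⁻⁶ × 200 = 0.0006.
1/(A₁E₁) + 1/(A₂E₂) = 1/(265×204×10³) + 1/(1950×196×10³) = 2.111×10⁻⁸ N⁻¹.
P = 0.0006 / 2.111×10⁻⁸ = 28420 N = 28.42 kN.
σ_{stainless steel} = P/A₂ = 28420/1950 = 14.57 MPa, tensile.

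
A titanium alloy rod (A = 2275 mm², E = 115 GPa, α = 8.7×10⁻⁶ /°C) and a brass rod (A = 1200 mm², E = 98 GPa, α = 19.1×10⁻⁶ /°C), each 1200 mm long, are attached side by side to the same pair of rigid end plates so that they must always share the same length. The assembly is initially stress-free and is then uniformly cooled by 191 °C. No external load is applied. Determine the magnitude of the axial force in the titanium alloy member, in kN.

The brass has the larger α, so on cooling it would change length more than the titanium alloy if both were free. The rigid plates force a common final length, so the brass is put into tension and the titanium alloy into compression, with equal and opposite forces P (no external load).
Equating the net (thermal + elastic) strains gives |α₁ − α₂|·ΔT = P·[1/(A₁E₁) + 1/(A₂E₂)].
|α₁ − α₂|·ΔT = 10.4×10⁻⁶ × 191 = 0.001986.
1/(A₁E₁) + 1/(A₂E₂) = 1/(2275×115×10³) + 1/(1200×98×10³) = 1.233×10⁻⁸ N⁻¹.
P = 0.001986 / 1.233×10⁻⁸ = 161200 N = 161.2 kN.

P ≈ 161 kN (compressive in the titanium alloy)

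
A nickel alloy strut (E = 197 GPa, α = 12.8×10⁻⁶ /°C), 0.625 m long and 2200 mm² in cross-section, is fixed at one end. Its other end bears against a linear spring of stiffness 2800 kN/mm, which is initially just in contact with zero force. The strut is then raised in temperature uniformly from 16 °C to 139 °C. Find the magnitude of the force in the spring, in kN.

P ≈ 547 kN

Free thermal expansion: δ_free = αΔT L = 12.8×10⁻⁶ × 123 × 625 = 0.984 mm.
Let P be the compressive force at the spring. The strut shortens elastically by PL/(AE) and the spring compresses by P/k; together these equal δ_free.
P [ L/(AE) + 1/k ] = δ_free → P [ 625/(2200×197×10³) + 1/(2800×10³) ] = 0.984.
P = 0.984 / 1.799×10⁻⁶ = 546900 N.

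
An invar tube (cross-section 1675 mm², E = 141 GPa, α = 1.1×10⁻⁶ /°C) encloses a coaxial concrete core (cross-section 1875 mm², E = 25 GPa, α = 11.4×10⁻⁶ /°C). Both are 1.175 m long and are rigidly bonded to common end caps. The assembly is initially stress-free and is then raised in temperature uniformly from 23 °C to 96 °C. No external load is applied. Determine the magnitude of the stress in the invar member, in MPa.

σ ≈ 17.6 MPa (tensile)

The concrete has the larger α, so on heating it would change length more than the invar if both were free. The rigid plates force a common final length, so the concrete is put into compression and the invar into tension, with equal and opposite forces P (no external load).
Compatibility of the two members (thermal + elastic change equal): (α₁ − α₂)ΔT = P·[1/(A₁E₁) + 1/(A₂E₂)].
|α₁ − α₂|·ΔT = 10.3×10⁻⁶ × 73 = 0.0007519.
1/(A₁E₁) + 1/(A₂E₂) = 1/(1675×141×10³) + 1/(1875×25×10³) = 2.557×10⁻⁸ N⁻¹.
P = 0.0007519 / 2.557×10⁻⁸ = 29410 N = 29.41 kN.
σ_{invar} = P/A₁ = 29410/1675 = 17.56 MPa, tensile.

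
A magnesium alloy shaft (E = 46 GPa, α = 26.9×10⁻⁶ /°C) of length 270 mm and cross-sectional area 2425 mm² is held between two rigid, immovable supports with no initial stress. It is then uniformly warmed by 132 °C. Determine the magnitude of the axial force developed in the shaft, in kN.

P ≈ 396 kN (compressive)

With zero net strain, σ = E·αΔT = 46 GPa × 26.9×10⁻⁶ × 132 = 163.3 MPa.
Then P = σA = 163.3 × 2425 mm² = 396.1 kN, compressive.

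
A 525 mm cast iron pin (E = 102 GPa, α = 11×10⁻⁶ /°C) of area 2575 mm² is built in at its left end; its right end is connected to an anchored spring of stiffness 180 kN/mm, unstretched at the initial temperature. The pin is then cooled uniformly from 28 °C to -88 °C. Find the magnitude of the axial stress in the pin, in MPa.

σ ≈ 34.4 MPa (tensile)

Free thermal contraction: δ_free = αΔT L = 11×10⁻⁶ × 116 × 525 = 0.6699 mm.
With a force P in the spring, the elastic change of the pin is PL/(AE) and that of the spring is P/k; compatibility requires their sum to equal δ_free.
P [ L/(AE) + 1/k ] = δ_free → P [ 525/(2575×102×10³) + 1/(180×10³) ] = 0.6699.
P = 0.6699 / 7.554×10⁻⁶ = 88680 N.
σ = P/A = 88680/2575 = 34.44 MPa.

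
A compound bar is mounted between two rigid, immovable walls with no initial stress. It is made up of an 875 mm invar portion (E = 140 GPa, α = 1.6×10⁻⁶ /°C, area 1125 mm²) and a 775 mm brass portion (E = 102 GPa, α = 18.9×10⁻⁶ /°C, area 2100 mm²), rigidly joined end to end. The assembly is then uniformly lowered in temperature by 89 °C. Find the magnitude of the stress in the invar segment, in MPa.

σ ≈ 138 MPa (tensile)

With the walls removed the bar would change length by δ_free = Σ αᵢΔT Lᵢ = 1.6×10⁻⁶×89×875 + 18.9×10⁻⁶×89×775 = 1.428 mm.
The rigid supports impose zero overall length change; the single axial force P common to all segments must satisfy P Σ Lᵢ/(AᵢEᵢ) = δ_free.
The series flexibility is Σ Lᵢ/(AᵢEᵢ) = 875/(1125×140×10³) + 775/(2100×102×10³) = 9.174×10⁻⁶ mm/N.
Hence P = δ_free / Σ(L/AE) = 1.428/9.174×10⁻⁶ = 155.7 kN (tensile).
σ_{invar} = P / A = 155700 / 1125 = 138.4 MPa.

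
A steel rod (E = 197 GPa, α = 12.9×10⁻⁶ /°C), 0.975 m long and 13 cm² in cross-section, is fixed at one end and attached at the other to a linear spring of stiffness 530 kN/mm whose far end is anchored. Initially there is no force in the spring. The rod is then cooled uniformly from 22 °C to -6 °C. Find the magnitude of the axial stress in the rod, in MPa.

σ ≈ 47.6 MPa (tensile)

Free thermal contraction: δ_free = αΔT L = 12.9×10⁻⁶ × 28 × 975 = 0.3522 mm.
With a force P in the spring, the elastic change of the rod is PL/(AE) and that of the spring is P/k; compatibility requires their sum to equal δ_free.
So P = δ_free / [L/(AE) + 1/k] = 0.3522 / [ 975/(1300×197×10³) + 1/(530×10³) ].
P = 0.3522 / 5.694×10⁻⁶ = 61850 N.
σ = P/A = 61850/1300 = 47.58 MPa.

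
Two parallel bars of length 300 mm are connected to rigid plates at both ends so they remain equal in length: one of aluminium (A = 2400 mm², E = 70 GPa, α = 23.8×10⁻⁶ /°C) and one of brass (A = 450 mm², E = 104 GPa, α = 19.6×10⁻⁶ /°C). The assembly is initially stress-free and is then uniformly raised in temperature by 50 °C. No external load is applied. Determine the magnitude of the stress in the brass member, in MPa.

Equilibrium of a rigid end plate with no external load gives equal and opposite internal forces ±P in the two members. Since α_{aluminium} > α_{brass}, heating drives the aluminium into compression and the brass into tension.
Equating the net (thermal + elastic) strains gives |α₁ − α₂|·ΔT = P·[1/(A₁E₁) + 1/(A₂E₂)].
|α₁ − α₂|·ΔT = 4.2×10⁻⁶ × 50 = 0.00021.
1/(A₁E₁) + 1/(A₂E₂) = 1/(2400×70×10³) + 1/(450×104×10³) = 2.732×10⁻⁸ N⁻¹.
So P = 0.00021 / 2.732×10⁻⁸ = 7.687 kN.
σ_{brass} = P/A₂ = 7687/450 = 17.08 MPa, tensile.

σ ≈ 17.1 MPa (tensile)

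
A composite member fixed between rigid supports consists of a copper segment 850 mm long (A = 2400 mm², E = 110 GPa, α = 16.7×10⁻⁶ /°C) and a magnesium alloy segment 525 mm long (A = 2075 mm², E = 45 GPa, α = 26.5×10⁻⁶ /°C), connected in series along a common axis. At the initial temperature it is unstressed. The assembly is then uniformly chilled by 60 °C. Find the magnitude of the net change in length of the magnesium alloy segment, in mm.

Free thermal contraction of the whole bar: Σ αᵢΔT Lᵢ = 16.7×10⁻⁶×60×850 + 26.5×10⁻⁶×60×525 = 1.686 mm.
The rigid supports impose zero overall length change; the single axial force P common to all segments must satisfy P Σ Lᵢ/(AᵢEᵢ) = δ_free.
Σ Lᵢ/(AᵢEᵢ) = 850/(2400×110×10³) + 525/(2075×45×10³) = 8.842×10⁻⁶ mm/N.
Hence P = δ_free / Σ(L/AE) = 1.686/8.842×10⁻⁶ = 190.7 kN (tensile).
For the magnesium alloy segment, free thermal change = 26.5×10⁻⁶×60×525 = 0.8347 mm and elastic change from P = 190700×525/(2075×45×10³) = 1.072 mm; these oppose, so the net change is 0.238 mm (segment lengthens).

|ΔL| ≈ 0.238 mm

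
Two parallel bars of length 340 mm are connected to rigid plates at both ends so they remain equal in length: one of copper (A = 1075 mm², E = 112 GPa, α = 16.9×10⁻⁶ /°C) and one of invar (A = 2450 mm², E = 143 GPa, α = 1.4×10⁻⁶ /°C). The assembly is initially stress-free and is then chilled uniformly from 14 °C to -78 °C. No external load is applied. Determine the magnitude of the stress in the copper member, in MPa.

σ ≈ 119 MPa (tensile)

Both members must finish at the same length. With the larger α, the copper tends to over-contract; the plates restrain it, putting the copper in tension and the invar in compression. With no external load the two internal forces are equal and opposite, magnitude P.
Setting the final lengths equal and cancelling L: (α₁ − α₂)ΔT = P/(A₁E₁) + P/(A₂E₂).
|α₁ − α₂|·ΔT = 15.5×10⁻⁶ × 92 = 0.001426.
1/(A₁E₁) + 1/(A₂E₂) = 1/(1075×112×10³) + 1/(2450×143×10³) = 1.116×10⁻⁸ N⁻¹.
P = 0.001426 / 1.116×10⁻⁸ = 127800 N = 127.8 kN.
σ_{copper} = P/A₁ = 127800/1075 = 118.9 MPa, tensile.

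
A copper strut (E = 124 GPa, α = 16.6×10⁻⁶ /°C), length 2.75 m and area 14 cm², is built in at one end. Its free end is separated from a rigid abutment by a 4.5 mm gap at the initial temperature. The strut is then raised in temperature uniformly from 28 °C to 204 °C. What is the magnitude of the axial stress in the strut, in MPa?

Free thermal elongation = αΔT L = 16.6×10⁻⁶ × 176 × 2750 = 8.034 mm.
After closing the 4.5 mm clearance, 8.034 − 4.5 = 3.534 mm of expansion remains to be suppressed by the wall.
So σ = E(δ_free − g)/L = 124×10³ × 3.534/2750 = 159.4 MPa.

σ ≈ 159 MPa (compressive)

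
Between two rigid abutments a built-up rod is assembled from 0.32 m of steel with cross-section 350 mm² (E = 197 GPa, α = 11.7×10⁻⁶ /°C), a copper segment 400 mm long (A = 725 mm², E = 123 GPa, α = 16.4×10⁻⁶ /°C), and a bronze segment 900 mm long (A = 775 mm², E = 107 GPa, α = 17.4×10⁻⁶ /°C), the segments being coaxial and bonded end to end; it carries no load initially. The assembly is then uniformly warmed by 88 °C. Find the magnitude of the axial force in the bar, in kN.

P ≈ 114 kN (compressive)

Free thermal expansion of the whole bar: Σ αᵢΔT Lᵢ = 11.7×10⁻⁶×88×320 + 16.4×10⁻⁶×88×400 + 17.4×10⁻⁶×88×900 = 2.285 mm.
The walls prevent any net length change, so an axial force P (same in every segment) develops. Compatibility: P · Σ Lᵢ/(AᵢEᵢ) = δ_free.
Σ Lᵢ/(AᵢEᵢ) = 320/(350×197×10³) + 400/(725×123×10³) + 900/(775×107×10³) = 1.998×10⁻⁵ mm/N.
Hence P = δ_free / Σ(L/AE) = 2.285/1.998×10⁻⁵ = 114.4 kN (compressive).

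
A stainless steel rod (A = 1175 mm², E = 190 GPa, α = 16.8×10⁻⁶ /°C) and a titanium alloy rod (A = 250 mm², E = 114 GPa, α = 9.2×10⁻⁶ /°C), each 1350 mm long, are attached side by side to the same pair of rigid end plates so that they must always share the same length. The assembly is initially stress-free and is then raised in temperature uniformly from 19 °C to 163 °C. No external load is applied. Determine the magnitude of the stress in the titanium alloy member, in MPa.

Both members must finish at the same length. With the larger α, the stainless steel tends to over-expand; the plates restrain it, putting the stainless steel in compression and the titanium alloy in tension. With no external load the two internal forces are equal and opposite, magnitude P.
Compatibility of the two members (thermal + elastic change equal): (α₁ − α₂)ΔT = P·[1/(A₁E₁) + 1/(A₂E₂)].
|α₁ − α₂|·ΔT = 7.6×10⁻⁶ × 144 = 0.001094.
1/(A₁E₁) + 1/(A₂E₂) = 1/(1175×190×10³) + 1/(250×114×10³) = 3.957×10⁻⁸ N⁻¹.
So P = 0.001094 / 3.957×10⁻⁸ = 27.66 kN.
σ_{titanium alloy} = P/A₂ = 27660/250 = 110.6 MPa, tensile.

σ ≈ 111 MPa (tensile)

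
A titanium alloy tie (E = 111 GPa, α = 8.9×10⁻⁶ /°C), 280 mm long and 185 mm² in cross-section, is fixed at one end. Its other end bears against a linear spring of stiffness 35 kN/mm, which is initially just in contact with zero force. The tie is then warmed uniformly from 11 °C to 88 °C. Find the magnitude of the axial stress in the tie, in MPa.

Free thermal expansion: δ_free = αΔT L = 8.9×10⁻⁶ × 77 × 280 = 0.1919 mm.
With a force P in the spring, the elastic change of the tie is PL/(AE) and that of the spring is P/k; compatibility requires their sum to equal δ_free.
P [ L/(AE) + 1/k ] = δ_free → P [ 280/(185×111×10³) + 1/(35×10³) ] = 0.1919.
P = 0.1919 / 4.221×10⁻⁵ = 4546 N.
σ = P/A = 4546/185 = 24.57 MPa.

σ ≈ 24.6 MPa (compressive)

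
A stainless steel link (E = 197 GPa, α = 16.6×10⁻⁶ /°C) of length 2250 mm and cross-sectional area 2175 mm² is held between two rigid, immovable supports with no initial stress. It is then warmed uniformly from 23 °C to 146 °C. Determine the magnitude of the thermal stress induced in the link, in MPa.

Because both ends are immovable the net strain is zero, and the suppressed thermal strain is αΔT = 16.6×10⁻⁶ × 123 = 2041.8×10⁻⁶.
σ = EαΔT = 197×10³ × 16.6×10⁻⁶ × 123 = 402.2 MPa (compressive; the link is trying to expand).

σ ≈ 402 MPa (compressive)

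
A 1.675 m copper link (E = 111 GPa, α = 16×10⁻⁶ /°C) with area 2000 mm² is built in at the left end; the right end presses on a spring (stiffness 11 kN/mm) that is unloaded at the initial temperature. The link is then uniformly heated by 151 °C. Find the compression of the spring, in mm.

The unrestrained thermal change is αΔT L = 16×10⁻⁶ × 151 × 1675 = 4.047 mm.
Let P be the compressive force at the spring. The link shortens elastically by PL/(AE) and the spring compresses by P/k; together these equal δ_free.
So P = δ_free / [L/(AE) + 1/k] = 4.047 / [ 1675/(2000×111×10³) + 1/(11×10³) ].
P = 4.047 / 9.845×10⁻⁵ = 41100 N.
Spring compression = P/k = 41100/(11×10³) = 3.737 mm.

δ ≈ 3.74 mm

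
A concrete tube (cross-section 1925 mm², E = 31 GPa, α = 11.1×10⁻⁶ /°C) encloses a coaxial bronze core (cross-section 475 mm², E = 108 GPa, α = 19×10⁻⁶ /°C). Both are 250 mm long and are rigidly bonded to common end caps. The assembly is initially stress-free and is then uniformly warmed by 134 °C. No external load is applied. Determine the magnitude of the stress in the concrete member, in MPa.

Both members must finish at the same length. With the larger α, the bronze tends to over-expand; the plates restrain it, putting the bronze in compression and the concrete in tension. With no external load the two internal forces are equal and opposite, magnitude P.
Compatibility of the two members (thermal + elastic change equal): (α₁ − α₂)ΔT = P·[1/(A₁E₁) + 1/(A₂E₂)].
|α₁ − α₂|·ΔT = 7.9×10⁻⁶ × 134 = 0.001059.
1/(A₁E₁) + 1/(A₂E₂) = 1/(1925×31×10³) + 1/(475×108×10³) = 3.625×10⁻⁸ N⁻¹.
So P = 0.001059 / 3.625×10⁻⁸ = 29.2 kN.
σ_{concrete} = P/A₁ = 29200/1925 = 15.17 MPa, tensile.

σ ≈ 15.2 MPa (tensile)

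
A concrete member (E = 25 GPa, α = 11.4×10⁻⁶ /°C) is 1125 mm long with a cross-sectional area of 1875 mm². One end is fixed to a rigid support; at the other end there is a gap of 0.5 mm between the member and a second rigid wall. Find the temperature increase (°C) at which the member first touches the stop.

The gap closes when αΔT L = 0.5 mm, since the member is still unstressed at that instant.
ΔT = 0.5 / (11.4×10⁻⁶ × 1125) = 38.99 °C.

ΔT ≈ 39 °C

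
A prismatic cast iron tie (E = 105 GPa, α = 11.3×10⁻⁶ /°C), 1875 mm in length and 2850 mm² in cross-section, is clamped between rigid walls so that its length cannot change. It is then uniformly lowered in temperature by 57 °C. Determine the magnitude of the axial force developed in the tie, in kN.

P ≈ 193 kN (tensile)

Full restraint means ε = 0, so the stress is σ = EαΔT = 105×10³ × 11.3×10⁻⁶ × 57 = 67.63 MPa.
Then P = σA = 67.63 × 2850 mm² = 192.7 kN, tensile.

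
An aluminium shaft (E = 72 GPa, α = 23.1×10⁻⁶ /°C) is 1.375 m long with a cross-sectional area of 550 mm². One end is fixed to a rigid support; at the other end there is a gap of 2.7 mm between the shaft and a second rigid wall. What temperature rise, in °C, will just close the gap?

ΔT ≈ 85 °C

Contact occurs when the free expansion equals the gap: αΔT L = 2.7 mm.
So ΔT = g/(αL) = 2.7/(23.1×10⁻⁶ × 1375) = 85.01 °C.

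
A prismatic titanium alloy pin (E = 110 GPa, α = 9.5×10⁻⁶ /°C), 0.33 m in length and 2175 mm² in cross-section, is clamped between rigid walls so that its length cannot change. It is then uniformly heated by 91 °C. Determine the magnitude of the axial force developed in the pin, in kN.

P ≈ 207 kN (compressive)

With zero net strain, σ = E·αΔT = 110 GPa × 9.5×10⁻⁶ × 91 = 95.09 MPa.
Axial force P = σA = 95.09 × 2175 = 206800 N = 206.8 kN, compressive.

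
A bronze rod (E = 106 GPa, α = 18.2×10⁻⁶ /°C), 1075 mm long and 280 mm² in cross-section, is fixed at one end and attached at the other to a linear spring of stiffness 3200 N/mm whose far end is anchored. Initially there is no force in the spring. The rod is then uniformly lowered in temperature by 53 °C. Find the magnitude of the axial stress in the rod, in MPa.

If the spring were absent the rod would shorten by αΔT L = 18.2×10⁻⁶ × 53 × 1075 = 1.037 mm.
Let P be the tensile force in the spring. The rod extends elastically by PL/(AE) and the spring stretches by P/k; together these equal δ_free.
P [ L/(AE) + 1/k ] = δ_free → P [ 1075/(280×106×10³) + 1/(3200) ] = 1.037.
P = 1.037 / 0.0003487 = 2974 N.
σ = P/A = 2974/280 = 10.62 MPa.

σ ≈ 10.6 MPa (tensile)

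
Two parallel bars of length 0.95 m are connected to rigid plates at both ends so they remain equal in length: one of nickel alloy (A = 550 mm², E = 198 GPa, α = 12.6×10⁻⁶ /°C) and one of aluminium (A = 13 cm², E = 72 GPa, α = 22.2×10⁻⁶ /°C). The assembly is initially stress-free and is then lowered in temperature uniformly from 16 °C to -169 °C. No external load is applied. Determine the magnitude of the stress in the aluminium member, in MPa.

σ ≈ 68.8 MPa (tensile)

Equilibrium of a rigid end plate with no external load gives equal and opposite internal forces ±P in the two members. Since α_{aluminium} > α_{nickel alloy}, cooling drives the aluminium into tension and the nickel alloy into compression.
Equating the net (thermal + elastic) strains gives |α₁ − α₂|·ΔT = P·[1/(A₁E₁) + 1/(A₂E₂)].
|α₁ − α₂|·ΔT = 9.6×10⁻⁶ × 185 = 0.001776.
1/(A₁E₁) + 1/(A₂E₂) = 1/(550×198×10³) + 1/(1300×72×10³) = 1.987×10⁻⁸ N⁻¹.
P = 0.001776 / 1.987×10⁻⁸ = 89400 N = 89.4 kN.
σ_{aluminium} = P/A₂ = 89400/1300 = 68.77 MPa, tensile.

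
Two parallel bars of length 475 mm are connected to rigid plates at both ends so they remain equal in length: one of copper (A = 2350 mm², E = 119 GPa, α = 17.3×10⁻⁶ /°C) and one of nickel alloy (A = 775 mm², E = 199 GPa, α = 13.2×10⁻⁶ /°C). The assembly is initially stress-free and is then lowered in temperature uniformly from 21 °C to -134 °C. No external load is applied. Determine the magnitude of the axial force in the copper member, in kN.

P ≈ 63.2 kN (tensile in the copper)

Both members must finish at the same length. With the larger α, the copper tends to over-contract; the plates restrain it, putting the copper in tension and the nickel alloy in compression. With no external load the two internal forces are equal and opposite, magnitude P.
Setting the final lengths equal and cancelling L: (α₁ − α₂)ΔT = P/(A₁E₁) + P/(A₂E₂).
|α₁ − α₂|·ΔT = 4.1×10⁻⁶ × 155 = 0.0006355.
1/(A₁E₁) + 1/(A₂E₂) = 1/(2350×119×10³) + 1/(775×199×10³) = 1.006×10⁻⁸ N⁻¹.
So P = 0.0006355 / 1.006×10⁻⁸ = 63.17 kN.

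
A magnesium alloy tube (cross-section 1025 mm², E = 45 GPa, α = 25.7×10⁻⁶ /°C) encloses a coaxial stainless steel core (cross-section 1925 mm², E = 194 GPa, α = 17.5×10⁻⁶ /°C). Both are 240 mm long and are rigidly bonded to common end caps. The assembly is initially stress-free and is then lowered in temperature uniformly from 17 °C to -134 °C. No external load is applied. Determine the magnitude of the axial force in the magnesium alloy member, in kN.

The magnesium alloy has the larger α, so on cooling it would change length more than the stainless steel if both were free. The rigid plates force a common final length, so the magnesium alloy is put into tension and the stainless steel into compression, with equal and opposite forces P (no external load).
Compatibility of the two members (thermal + elastic change equal): (α₁ − α₂)ΔT = P·[1/(A₁E₁) + 1/(A₂E₂)].
|α₁ − α₂|·ΔT = 8.2×10⁻⁶ × 151 = 0.001238.
1/(A₁E₁) + 1/(A₂E₂) = 1/(1025×45×10³) + 1/(1925×194×10³) = 2.436×10⁻⁸ N⁻¹.
So P = 0.001238 / 2.436×10⁻⁸ = 50.83 kN.

P ≈ 50.8 kN (tensile in the magnesium alloy)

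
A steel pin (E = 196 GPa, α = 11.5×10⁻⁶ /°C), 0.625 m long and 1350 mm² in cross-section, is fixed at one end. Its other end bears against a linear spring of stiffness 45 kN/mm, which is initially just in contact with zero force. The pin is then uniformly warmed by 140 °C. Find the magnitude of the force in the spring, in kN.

Free thermal expansion: δ_free = αΔT L = 11.5×10⁻⁶ × 140 × 625 = 1.006 mm.
Let P be the compressive force at the spring. The pin shortens elastically by PL/(AE) and the spring compresses by P/k; together these equal δ_free.
So P = δ_free / [L/(AE) + 1/k] = 1.006 / [ 625/(1350×196×10³) + 1/(45×10³) ].
P = 1.006 / 2.458×10⁻⁵ = 40930 N.

P ≈ 40.9 kN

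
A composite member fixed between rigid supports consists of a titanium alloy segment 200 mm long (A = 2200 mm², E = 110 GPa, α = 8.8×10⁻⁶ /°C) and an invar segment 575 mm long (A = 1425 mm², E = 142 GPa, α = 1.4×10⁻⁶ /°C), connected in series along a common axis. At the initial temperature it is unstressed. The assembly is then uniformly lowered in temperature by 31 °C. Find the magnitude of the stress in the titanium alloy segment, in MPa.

Free thermal contraction of the whole bar: Σ αᵢΔT Lᵢ = 8.8×10⁻⁶×31×200 + 1.4×10⁻⁶×31×575 = 0.07952 mm.
Since the ends are fixed, an axial force P builds up, equal in every segment, with P · Σ Lᵢ/(AᵢEᵢ) = δ_free.
The series flexibility is Σ Lᵢ/(AᵢEᵢ) = 200/(2200×110×10³) + 575/(1425×142×10³) = 3.668×10⁻⁶ mm/N.
P = 0.07952 / 3.668×10⁻⁶ = 21680 N = 21.68 kN, tensile.
σ_{titanium alloy} = P / A = 21680 / 2200 = 9.853 MPa.

σ ≈ 9.85 MPa (tensile)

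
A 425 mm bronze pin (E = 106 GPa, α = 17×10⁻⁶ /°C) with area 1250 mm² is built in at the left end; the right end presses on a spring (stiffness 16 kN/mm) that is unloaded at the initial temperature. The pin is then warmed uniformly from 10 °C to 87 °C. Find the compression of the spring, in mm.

δ ≈ 0.529 mm

If the spring were absent the pin would lengthen by αΔT L = 17×10⁻⁶ × 77 × 425 = 0.5563 mm.
Let P be the compressive force at the spring. The pin shortens elastically by PL/(AE) and the spring compresses by P/k; together these equal δ_free.
So P = δ_free / [L/(AE) + 1/k] = 0.5563 / [ 425/(1250×106×10³) + 1/(16×10³) ].
P = 0.5563 / 6.571×10⁻⁵ = 8467 N.
Spring compression = P/k = 8467/(16×10³) = 0.5292 mm.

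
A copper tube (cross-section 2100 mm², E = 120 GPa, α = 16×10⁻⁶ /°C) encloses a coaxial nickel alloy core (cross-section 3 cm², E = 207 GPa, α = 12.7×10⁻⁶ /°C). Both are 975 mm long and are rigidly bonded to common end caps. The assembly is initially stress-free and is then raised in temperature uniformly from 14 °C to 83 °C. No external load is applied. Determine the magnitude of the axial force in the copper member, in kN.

The copper has the larger α, so on heating it would change length more than the nickel alloy if both were free. The rigid plates force a common final length, so the copper is put into compression and the nickel alloy into tension, with equal and opposite forces P (no external load).
Compatibility of the two members (thermal + elastic change equal): (α₁ − α₂)ΔT = P·[1/(A₁E₁) + 1/(A₂E₂)].
|α₁ − α₂|·ΔT = 3.3×10⁻⁶ × 69 = 0.0002277.
1/(A₁E₁) + 1/(A₂E₂) = 1/(2100×120×10³) + 1/(300×207×10³) = 2.007×10⁻⁸ N⁻¹.
So P = 0.0002277 / 2.007×10⁻⁸ = 11.34 kN.

P ≈ 11.3 kN (compressive in the copper)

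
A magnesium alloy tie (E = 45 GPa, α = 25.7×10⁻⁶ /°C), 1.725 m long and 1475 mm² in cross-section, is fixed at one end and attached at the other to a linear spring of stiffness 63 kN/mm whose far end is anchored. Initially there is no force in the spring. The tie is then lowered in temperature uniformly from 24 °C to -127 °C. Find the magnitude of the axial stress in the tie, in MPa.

The unrestrained thermal change is αΔT L = 25.7×10⁻⁶ × 151 × 1725 = 6.694 mm.
Let P be the tensile force in the spring. The tie extends elastically by PL/(AE) and the spring stretches by P/k; together these equal δ_free.
So P = δ_free / [L/(AE) + 1/k] = 6.694 / [ 1725/(1475×45×10³) + 1/(63×10³) ].
P = 6.694 / 4.186×10⁻⁵ = 159900 N.
σ = P/A = 159900/1475 = 108.4 MPa.

σ ≈ 108 MPa (tensile)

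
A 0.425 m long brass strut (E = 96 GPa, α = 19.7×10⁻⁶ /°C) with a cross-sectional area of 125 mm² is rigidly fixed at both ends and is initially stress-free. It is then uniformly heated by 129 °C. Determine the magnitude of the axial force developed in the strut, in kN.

P ≈ 30.5 kN (compressive)

With zero net strain, σ = E·αΔT = 96 GPa × 19.7×10⁻⁶ × 129 = 244 MPa.
Axial force P = σA = 244 × 125 = 30500 N = 30.5 kN, compressive.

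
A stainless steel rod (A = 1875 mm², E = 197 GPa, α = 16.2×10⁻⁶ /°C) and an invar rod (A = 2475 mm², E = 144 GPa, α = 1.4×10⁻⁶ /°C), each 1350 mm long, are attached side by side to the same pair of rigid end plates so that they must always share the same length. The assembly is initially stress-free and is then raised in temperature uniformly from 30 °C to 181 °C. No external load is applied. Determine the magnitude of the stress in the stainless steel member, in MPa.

Equilibrium of a rigid end plate with no external load gives equal and opposite internal forces ±P in the two members. Since α_{stainless steel} > α_{invar}, heating drives the stainless steel into compression and the invar into tension.
Setting the final lengths equal and cancelling L: (α₁ − α₂)ΔT = P/(A₁E₁) + P/(A₂E₂).
|α₁ − α₂|·ΔT = 14.8×10⁻⁶ × 151 = 0.002235.
1/(A₁E₁) + 1/(A₂E₂) = 1/(1875×197×10³) + 1/(2475×144×10³) = 5.513×10⁻⁹ N⁻¹.
P = 0.002235 / 5.513×10⁻⁹ = 405400 N = 405.4 kN.
σ_{stainless steel} = P/A₁ = 405400/1875 = 216.2 MPa, compressive.

σ ≈ 216 MPa (compressive)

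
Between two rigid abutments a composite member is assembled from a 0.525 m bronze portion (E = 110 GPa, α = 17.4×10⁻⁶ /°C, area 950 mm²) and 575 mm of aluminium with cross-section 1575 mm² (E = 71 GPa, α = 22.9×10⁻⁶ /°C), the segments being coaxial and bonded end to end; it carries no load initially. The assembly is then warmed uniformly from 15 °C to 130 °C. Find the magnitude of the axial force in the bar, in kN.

P ≈ 252 kN (compressive)

With the walls removed the bar would change length by δ_free = Σ αᵢΔT Lᵢ = 17.4×10⁻⁶×115×525 + 22.9×10⁻⁶×115×575 = 2.565 mm.
The walls prevent any net length change, so an axial force P (same in every segment) develops. Compatibility: P · Σ Lᵢ/(AᵢEᵢ) = δ_free.
Σ Lᵢ/(AᵢEᵢ) = 525/(950×110×10³) + 575/(1575×71×10³) = 1.017×10⁻⁵ mm/N.
P = 2.565 / 1.017×10⁻⁵ = 252300 N = 252.3 kN, compressive.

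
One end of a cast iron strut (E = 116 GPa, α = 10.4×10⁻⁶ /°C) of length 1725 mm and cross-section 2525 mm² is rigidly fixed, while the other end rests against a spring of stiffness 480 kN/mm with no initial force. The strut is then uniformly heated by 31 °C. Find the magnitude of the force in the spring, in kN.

If the spring were absent the strut would lengthen by αΔT L = 10.4×10⁻⁶ × 31 × 1725 = 0.5561 mm.
Let P be the compressive force at the spring. The strut shortens elastically by PL/(AE) and the spring compresses by P/k; together these equal δ_free.
P [ L/(AE) + 1/k ] = δ_free → P [ 1725/(2525×116×10³) + 1/(480×10³) ] = 0.5561.
P = 0.5561 / 7.973×10⁻⁶ = 69760 N.

P ≈ 69.8 kN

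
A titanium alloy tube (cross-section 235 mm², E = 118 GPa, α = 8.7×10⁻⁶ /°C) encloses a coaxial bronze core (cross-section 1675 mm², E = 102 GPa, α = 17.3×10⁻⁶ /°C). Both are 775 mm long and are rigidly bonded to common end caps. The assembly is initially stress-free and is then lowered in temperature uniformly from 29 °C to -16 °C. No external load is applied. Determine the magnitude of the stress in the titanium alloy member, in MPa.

σ ≈ 39.3 MPa (compressive)

Equilibrium of a rigid end plate with no external load gives equal and opposite internal forces ±P in the two members. Since α_{bronze} > α_{titanium alloy}, cooling drives the bronze into tension and the titanium alloy into compression.
Equating the net (thermal + elastic) strains gives |α₁ − α₂|·ΔT = P·[1/(A₁E₁) + 1/(A₂E₂)].
|α₁ − α₂|·ΔT = 8.6×10⁻⁶ × 45 = 0.000387.
1/(A₁E₁) + 1/(A₂E₂) = 1/(235×118×10³) + 1/(1675×102×10³) = 4.192×10⁻⁸ N⁻¹.
So P = 0.000387 / 4.192×10⁻⁸ = 9.233 kN.
σ_{titanium alloy} = P/A₁ = 9233/235 = 39.29 MPa, compressive.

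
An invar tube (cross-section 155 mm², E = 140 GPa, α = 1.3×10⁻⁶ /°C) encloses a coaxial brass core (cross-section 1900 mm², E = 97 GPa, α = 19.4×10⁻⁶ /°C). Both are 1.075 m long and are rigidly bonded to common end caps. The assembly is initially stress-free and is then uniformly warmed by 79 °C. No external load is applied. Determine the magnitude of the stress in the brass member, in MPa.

σ ≈ 14.6 MPa (compressive)

The brass has the larger α, so on heating it would change length more than the invar if both were free. The rigid plates force a common final length, so the brass is put into compression and the invar into tension, with equal and opposite forces P (no external load).
Compatibility of the two members (thermal + elastic change equal): (α₁ − α₂)ΔT = P·[1/(A₁E₁) + 1/(A₂E₂)].
|α₁ − α₂|·ΔT = 18.1×10⁻⁶ × 79 = 0.00143.
1/(A₁E₁) + 1/(A₂E₂) = 1/(155×140×10³) + 1/(1900×97×10³) = 5.151×10⁻⁸ N⁻¹.
P = 0.00143 / 5.151×10⁻⁸ = 27760 N = 27.76 kN.
σ_{brass} = P/A₂ = 27760/1900 = 14.61 MPa, compressive.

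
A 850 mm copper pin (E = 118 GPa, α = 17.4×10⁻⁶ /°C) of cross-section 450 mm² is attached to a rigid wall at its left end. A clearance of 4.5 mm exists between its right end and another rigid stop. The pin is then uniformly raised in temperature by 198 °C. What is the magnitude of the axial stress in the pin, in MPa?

If the wall were absent the pin would grow by αΔT L = 17.4×10⁻⁶ × 198 × 850 = 2.928 mm.
This is smaller than the 4.5 mm clearance, so the pin expands freely without reaching the stop — the stress is zero.

σ ≈ 0 MPa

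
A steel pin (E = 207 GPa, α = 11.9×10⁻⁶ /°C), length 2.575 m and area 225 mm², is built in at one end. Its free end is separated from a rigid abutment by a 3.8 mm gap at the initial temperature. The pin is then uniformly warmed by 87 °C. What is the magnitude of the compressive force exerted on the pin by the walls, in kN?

P ≈ 0 kN

Free thermal elongation = αΔT L = 11.9×10⁻⁶ × 87 × 2575 = 2.666 mm.
This is smaller than the 3.8 mm clearance, so the pin expands freely without reaching the stop — the stress is zero.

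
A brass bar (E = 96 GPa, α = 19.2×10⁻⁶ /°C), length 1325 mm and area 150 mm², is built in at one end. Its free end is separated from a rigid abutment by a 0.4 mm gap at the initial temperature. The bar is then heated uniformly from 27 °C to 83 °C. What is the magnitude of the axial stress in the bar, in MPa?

If the wall were absent the bar would grow by αΔT L = 19.2×10⁻⁶ × 56 × 1325 = 1.425 mm.
After closing the 0.4 mm clearance, 1.425 − 0.4 = 1.025 mm of expansion remains to be suppressed by the wall.
So σ = E(δ_free − g)/L = 96×10³ × 1.025/1325 = 74.24 MPa.

σ ≈ 74.2 MPa (compressive)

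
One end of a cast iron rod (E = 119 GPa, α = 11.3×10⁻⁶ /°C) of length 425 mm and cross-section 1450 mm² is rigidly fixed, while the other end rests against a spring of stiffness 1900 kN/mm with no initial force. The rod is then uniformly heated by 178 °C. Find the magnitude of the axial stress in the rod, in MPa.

If the spring were absent the rod would lengthen by αΔT L = 11.3×10⁻⁶ × 178 × 425 = 0.8548 mm.
Let P be the compressive force at the spring. The rod shortens elastically by PL/(AE) and the spring compresses by P/k; together these equal δ_free.
P [ L/(AE) + 1/k ] = δ_free → P [ 425/(1450×119×10³) + 1/(1900×10³) ] = 0.8548.
P = 0.8548 / 2.989×10⁻⁶ = 286000 N.
σ = P/A = 286000/1450 = 197.2 MPa.

σ ≈ 197 MPa (compressive)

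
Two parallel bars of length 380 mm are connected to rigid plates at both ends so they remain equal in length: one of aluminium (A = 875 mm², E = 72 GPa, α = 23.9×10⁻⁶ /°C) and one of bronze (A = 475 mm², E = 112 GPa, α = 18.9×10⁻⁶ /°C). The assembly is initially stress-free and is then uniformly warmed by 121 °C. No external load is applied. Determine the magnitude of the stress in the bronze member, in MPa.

Equilibrium of a rigid end plate with no external load gives equal and opposite internal forces ±P in the two members. Since α_{aluminium} > α_{bronze}, heating drives the aluminium into compression and the bronze into tension.
Compatibility of the two members (thermal + elastic change equal): (α₁ − α₂)ΔT = P·[1/(A₁E₁) + 1/(A₂E₂)].
|α₁ − α₂|·ΔT = 5×10⁻⁶ × 121 = 0.000605.
1/(A₁E₁) + 1/(A₂E₂) = 1/(875×72×10³) + 1/(475×112×10³) = 3.467×10⁻⁸ N⁻¹.
So P = 0.000605 / 3.467×10⁻⁸ = 17.45 kN.
σ_{bronze} = P/A₂ = 17450/475 = 36.74 MPa, tensile.

σ ≈ 36.7 MPa (tensile)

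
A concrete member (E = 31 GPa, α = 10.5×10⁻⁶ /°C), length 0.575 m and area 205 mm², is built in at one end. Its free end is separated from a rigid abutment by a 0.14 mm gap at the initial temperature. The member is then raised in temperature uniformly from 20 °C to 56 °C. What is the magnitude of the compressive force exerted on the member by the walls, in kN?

P ≈ 0.855 kN

Free thermal elongation = αΔT L = 10.5×10⁻⁶ × 36 × 575 = 0.2173 mm.
After closing the 0.14 mm clearance, 0.2173 − 0.14 = 0.07735 mm of expansion remains to be suppressed by the wall.
That suppressed elongation corresponds to σ = E·Δ/L = 31×10³ × 0.07735/575 = 4.17 MPa.
Force on the wall = σA = 4.17 × 205 mm² = 0.8549 kN.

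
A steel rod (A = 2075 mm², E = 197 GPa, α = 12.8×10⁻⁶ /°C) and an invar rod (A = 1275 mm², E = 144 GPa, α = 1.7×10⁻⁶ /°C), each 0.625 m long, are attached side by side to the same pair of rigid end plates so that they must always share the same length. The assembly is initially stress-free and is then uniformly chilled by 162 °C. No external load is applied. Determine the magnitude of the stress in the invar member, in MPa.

σ ≈ 179 MPa (compressive)

Both members must finish at the same length. With the larger α, the steel tends to over-contract; the plates restrain it, putting the steel in tension and the invar in compression. With no external load the two internal forces are equal and opposite, magnitude P.
Compatibility of the two members (thermal + elastic change equal): (α₁ − α₂)ΔT = P·[1/(A₁E₁) + 1/(A₂E₂)].
|α₁ − α₂|·ΔT = 11.1×10⁻⁶ × 162 = 0.001798.
1/(A₁E₁) + 1/(A₂E₂) = 1/(2075×197×10³) + 1/(1275×144×10³) = 7.893×10⁻⁹ N⁻¹.
P = 0.001798 / 7.893×10⁻⁹ = 227800 N = 227.8 kN.
σ_{invar} = P/A₂ = 227800/1275 = 178.7 MPa, compressive.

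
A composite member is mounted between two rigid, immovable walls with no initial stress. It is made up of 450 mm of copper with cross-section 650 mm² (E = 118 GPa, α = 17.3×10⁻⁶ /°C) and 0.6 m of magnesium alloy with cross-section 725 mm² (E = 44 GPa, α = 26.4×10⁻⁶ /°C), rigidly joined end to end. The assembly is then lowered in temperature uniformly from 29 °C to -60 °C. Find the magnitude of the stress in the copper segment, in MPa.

σ ≈ 131 MPa (tensile)

With the walls removed the bar would change length by δ_free = Σ αᵢΔT Lᵢ = 17.3×10⁻⁶×89×450 + 26.4×10⁻⁶×89×600 = 2.103 mm.
Since the ends are fixed, an axial force P builds up, equal in every segment, with P · Σ Lᵢ/(AᵢEᵢ) = δ_free.
Σ Lᵢ/(AᵢEᵢ) = 450/(650×118×10³) + 600/(725×44×10³) = 2.468×10⁻⁵ mm/N.
Hence P = δ_free / Σ(L/AE) = 2.103/2.468×10⁻⁵ = 85.21 kN (tensile).
σ_{copper} = P / A = 85210 / 650 = 131.1 MPa.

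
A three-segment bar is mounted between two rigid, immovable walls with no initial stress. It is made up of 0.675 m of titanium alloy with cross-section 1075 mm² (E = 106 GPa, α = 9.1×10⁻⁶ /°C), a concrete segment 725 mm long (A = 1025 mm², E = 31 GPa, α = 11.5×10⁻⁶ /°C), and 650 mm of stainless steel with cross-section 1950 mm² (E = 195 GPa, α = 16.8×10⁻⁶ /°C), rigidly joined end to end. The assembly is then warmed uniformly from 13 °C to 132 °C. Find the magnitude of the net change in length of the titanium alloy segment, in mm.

|ΔL| ≈ 0.143 mm

With the walls removed the bar would change length by δ_free = Σ αᵢΔT Lᵢ = 9.1×10⁻⁶×119×675 + 11.5×10⁻⁶×119×725 + 16.8×10⁻⁶×119×650 = 3.023 mm.
The rigid supports impose zero overall length change; the single axial force P common to all segments must satisfy P Σ Lᵢ/(AᵢEᵢ) = δ_free.
Σ Lᵢ/(AᵢEᵢ) = 675/(1075×106×10³) + 725/(1025×31×10³) + 650/(1950×195×10³) = 3.045×10⁻⁵ mm/N.
Hence P = δ_free / Σ(L/AE) = 3.023/3.045×10⁻⁵ = 99.27 kN (compressive).
For the titanium alloy segment, free thermal change = 9.1×10⁻⁶×119×675 = 0.731 mm and elastic change from P = 99270×675/(1075×106×10³) = 0.588 mm; these oppose, so the net change is 0.143 mm (segment lengthens).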